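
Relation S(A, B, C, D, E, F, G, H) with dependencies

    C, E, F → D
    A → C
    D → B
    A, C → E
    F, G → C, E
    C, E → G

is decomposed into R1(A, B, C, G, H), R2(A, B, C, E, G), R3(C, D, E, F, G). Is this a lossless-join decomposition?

Chase test. Columns are A, B, C, D, E, F, G, H; row i has aⱼ where attribute j ∈ Ri, else bᵢⱼ.
Initial tableau (one row per fragment):
  row 1: a1 a2 a3 b14 b15 b16 a7 a8
  row 2: a1 a2 a3 b24 a5 b26 a7 b28
  row 3: b31 b32 a3 a4 a5 a6 a7 b38
Rows 1 and 2 agree on A, C; apply A, C→E and equate their E entries.
No row becomes fully distinguished — the join is lossy.

No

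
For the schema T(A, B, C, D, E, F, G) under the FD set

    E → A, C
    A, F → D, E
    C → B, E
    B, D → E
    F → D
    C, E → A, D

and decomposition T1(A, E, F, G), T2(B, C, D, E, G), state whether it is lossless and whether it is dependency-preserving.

lossless but not dependency-preserving

Lossless test: (E, G)⁺ = {A, B, C, D, E, G}, which contains all of one fragment — lossless.
Dependency preservation: the restricted closure of {F} across the fragments never reaches {D}, so F → D cannot be enforced without a join — not preserved.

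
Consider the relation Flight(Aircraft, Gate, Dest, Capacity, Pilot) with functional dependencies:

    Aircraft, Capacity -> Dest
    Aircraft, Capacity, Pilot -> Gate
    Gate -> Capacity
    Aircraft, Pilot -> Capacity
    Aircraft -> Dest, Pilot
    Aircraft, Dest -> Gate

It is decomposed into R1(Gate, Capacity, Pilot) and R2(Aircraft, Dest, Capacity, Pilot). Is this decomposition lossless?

No

Common attributes: R1 ∩ R2 = {Capacity, Pilot}.
No dependency enlarges {Capacity, Pilot}, so (Capacity, Pilot)⁺ = {Capacity, Pilot}.
The closure contains neither all of R1 = {Gate, Capacity, Pilot} nor all of R2 = {Aircraft, Dest, Capacity, Pilot}, so the common attributes are not a superkey of either fragment. The join is lossy.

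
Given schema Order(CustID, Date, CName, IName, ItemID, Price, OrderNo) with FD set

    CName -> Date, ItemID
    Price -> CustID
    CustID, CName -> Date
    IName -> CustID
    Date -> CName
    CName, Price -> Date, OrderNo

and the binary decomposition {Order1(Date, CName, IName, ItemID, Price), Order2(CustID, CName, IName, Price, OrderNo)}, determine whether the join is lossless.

Common attributes: Order1 ∩ Order2 = {CName, IName, Price}.
Closure of {CName, IName, Price}: CName → Date, ItemID applies, adding Date, ItemID; Price → CustID applies, adding CustID; CName, Price → Date, OrderNo applies, adding OrderNo. So (CName, IName, Price)⁺ = {CustID, Date, CName, IName, ItemID, Price, OrderNo}.
This closure contains every attribute of Order1, so Order1 ∩ Order2 → Order1. The join is lossless.

Yes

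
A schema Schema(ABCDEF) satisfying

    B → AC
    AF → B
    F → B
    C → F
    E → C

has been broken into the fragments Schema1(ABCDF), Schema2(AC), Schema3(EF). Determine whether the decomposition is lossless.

Chase test. Columns are ABCDEF; row i has aⱼ where attribute j ∈ Schemai, else bᵢⱼ.
Initial tableau (one row per fragment):
  row 1: a1 a2 a3 a4 b15 a6
  row 2: a1 b22 a3 b24 b25 b26
  row 3: b31 b32 b33 b34 a5 a6
Rows 1 and 3 agree on F; apply F→B and equate their B entries.
Rows 1 and 2 agree on C; apply C→F and equate their F entries.
Rows 1 and 3 agree on B; apply B→AC and equate their AC entries.
Rows 1 and 2 agree on AF; apply AF→B and equate their B entries.
No row becomes fully distinguished — the join is lossy.

No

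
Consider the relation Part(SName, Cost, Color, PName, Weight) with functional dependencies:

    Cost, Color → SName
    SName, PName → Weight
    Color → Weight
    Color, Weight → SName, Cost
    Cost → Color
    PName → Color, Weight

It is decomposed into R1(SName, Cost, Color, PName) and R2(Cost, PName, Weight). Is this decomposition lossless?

Yes

Common attributes: R1 ∩ R2 = {Cost, PName}.
Closure of {Cost, PName}: Cost → Color applies, adding Color; PName → Color, Weight applies, adding Weight; Cost, Color → SName applies, adding SName. So (Cost, PName)⁺ = {SName, Cost, Color, PName, Weight}.
This closure contains every attribute of R1, so R1 ∩ R2 → R1. The join is lossless.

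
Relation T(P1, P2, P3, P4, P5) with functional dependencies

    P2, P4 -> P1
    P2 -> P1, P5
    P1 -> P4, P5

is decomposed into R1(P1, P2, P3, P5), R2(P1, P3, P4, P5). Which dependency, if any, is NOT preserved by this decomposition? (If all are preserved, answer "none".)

none

P2, P4 → P1: restricted closure across fragments reaches P1.
P2 → P1, P5 lies within R1.
P1 → P4, P5 lies within R2.
Every dependency is enforceable on the fragments, so the decomposition is dependency-preserving.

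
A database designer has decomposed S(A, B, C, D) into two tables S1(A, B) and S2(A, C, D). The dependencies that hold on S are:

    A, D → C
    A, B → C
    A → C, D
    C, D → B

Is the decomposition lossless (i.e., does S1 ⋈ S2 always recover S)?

Yes

Common attributes: S1 ∩ S2 = {A}.
Closure of {A}: A → C, D applies, adding C, D; C, D → B applies, adding B. So (A)⁺ = {A, B, C, D}.
This closure contains every attribute of S1, so S1 ∩ S2 → S1. The join is lossless.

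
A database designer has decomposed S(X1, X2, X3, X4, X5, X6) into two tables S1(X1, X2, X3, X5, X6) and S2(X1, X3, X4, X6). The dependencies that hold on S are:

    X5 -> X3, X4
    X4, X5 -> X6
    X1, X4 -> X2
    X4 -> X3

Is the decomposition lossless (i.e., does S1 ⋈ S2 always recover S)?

No

Common attributes: S1 ∩ S2 = {X1, X3, X6}.
No dependency enlarges {X1, X3, X6}, so (X1, X3, X6)⁺ = {X1, X3, X6}.
The closure contains neither all of S1 = {X1, X2, X3, X5, X6} nor all of S2 = {X1, X3, X4, X6}, so the common attributes are not a superkey of either fragment. The join is lossy.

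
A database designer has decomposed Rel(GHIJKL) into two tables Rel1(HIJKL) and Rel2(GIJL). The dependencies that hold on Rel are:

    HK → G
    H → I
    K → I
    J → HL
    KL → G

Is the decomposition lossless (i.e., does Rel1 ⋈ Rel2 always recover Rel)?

No

Common attributes: Rel1 ∩ Rel2 = {IJL}.
Closure of {IJL}: J → HL applies, adding H. So (IJL)⁺ = {HIJL}.
The closure contains neither all of Rel1 = {HIJKL} nor all of Rel2 = {GIJL}, so the common attributes are not a superkey of either fragment. The join is lossy.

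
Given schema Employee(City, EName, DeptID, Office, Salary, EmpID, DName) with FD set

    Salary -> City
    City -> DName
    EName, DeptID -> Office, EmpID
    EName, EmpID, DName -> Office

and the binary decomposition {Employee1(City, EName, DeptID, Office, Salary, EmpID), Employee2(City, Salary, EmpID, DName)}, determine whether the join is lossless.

Common attributes: Employee1 ∩ Employee2 = {City, Salary, EmpID}.
Closure of {City, Salary, EmpID}: City → DName applies, adding DName. So (City, Salary, EmpID)⁺ = {City, Salary, EmpID, DName}.
This closure contains every attribute of Employee2, so Employee1 ∩ Employee2 → Employee2. The join is lossless.

Yes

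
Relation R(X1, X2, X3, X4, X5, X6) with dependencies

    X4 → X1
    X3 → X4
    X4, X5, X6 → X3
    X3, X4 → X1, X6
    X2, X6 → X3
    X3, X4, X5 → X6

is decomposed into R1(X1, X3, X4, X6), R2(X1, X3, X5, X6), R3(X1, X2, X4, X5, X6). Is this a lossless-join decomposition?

Chase test. Columns are X1, X2, X3, X4, X5, X6; row i has aⱼ where attribute j ∈ Ri, else bᵢⱼ.
Initial tableau (one row per fragment):
  row 1: a1 b12 a3 a4 b15 a6
  row 2: a1 b22 a3 b24 a5 a6
  row 3: a1 a2 b33 a4 a5 a6
Rows 1 and 2 agree on X3; apply X3→X4 and equate their X4 entries.
Rows 2 and 3 agree on X4, X5, X6; apply X4, X5, X6→X3 and equate their X3 entries.
Row 3 is now all distinguished symbols — the join is lossless.

Yes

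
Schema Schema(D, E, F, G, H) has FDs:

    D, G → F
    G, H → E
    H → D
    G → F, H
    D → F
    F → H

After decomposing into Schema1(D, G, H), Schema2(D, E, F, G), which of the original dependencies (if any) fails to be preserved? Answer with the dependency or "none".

none

D, G → F lies within Schema2.
G, H → E: restricted closure across fragments reaches E.
H → D lies within Schema1.
G → F, H: restricted closure across fragments reaches F, H.
D → F lies within Schema2.
F → H: restricted closure across fragments reaches H.
Every dependency is enforceable on the fragments, so the decomposition is dependency-preserving.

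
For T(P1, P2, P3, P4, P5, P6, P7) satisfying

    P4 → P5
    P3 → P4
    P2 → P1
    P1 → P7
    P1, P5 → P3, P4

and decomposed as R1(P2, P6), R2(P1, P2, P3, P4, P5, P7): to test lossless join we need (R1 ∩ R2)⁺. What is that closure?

R1 ∩ R2 = {P2}.
P2 → P1 applies, adding P1
P1 → P7 applies, adding P7
Closure: {P1, P2, P7}.

P1, P2, P7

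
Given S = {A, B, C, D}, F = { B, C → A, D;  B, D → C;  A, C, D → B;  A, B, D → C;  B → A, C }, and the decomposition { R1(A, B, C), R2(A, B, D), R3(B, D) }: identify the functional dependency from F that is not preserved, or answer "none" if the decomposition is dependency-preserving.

Check A, C, D → B: no single fragment contains all of {A, B, C, D}, and the restricted closure of {A, C, D} across the fragments never reaches {B}.
B, C → A, D is preserved.
B, D → C is preserved.
A, B, D → C is preserved.
B → A, C is preserved.

A, C, D → B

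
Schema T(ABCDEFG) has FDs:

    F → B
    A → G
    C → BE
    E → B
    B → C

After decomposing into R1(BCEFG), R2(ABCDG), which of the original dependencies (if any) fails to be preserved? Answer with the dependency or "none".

F → B lies within R1.
A → G lies within R2.
C → BE lies within R1.
E → B lies within R1.
B → C lies within R1.
Every dependency is enforceable on the fragments, so the decomposition is dependency-preserving.

none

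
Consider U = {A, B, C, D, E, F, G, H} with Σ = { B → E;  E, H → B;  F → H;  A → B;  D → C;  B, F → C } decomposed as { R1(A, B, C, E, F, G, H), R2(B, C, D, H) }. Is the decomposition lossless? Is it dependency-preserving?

lossy but dependency-preserving

Lossless test: (B, C, H)⁺ = {B, C, E, H}, which is a superkey of neither fragment — lossy.
Dependency preservation: every FD's attributes lie within a single fragment, so each can be enforced locally — preserved.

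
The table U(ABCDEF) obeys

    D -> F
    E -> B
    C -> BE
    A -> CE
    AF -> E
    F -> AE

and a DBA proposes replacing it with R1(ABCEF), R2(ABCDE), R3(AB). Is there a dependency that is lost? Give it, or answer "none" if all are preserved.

Check D → F: no single fragment contains all of {DF}, and the restricted closure of {D} across the fragments never reaches {F}.
E → B is preserved.
C → BE is preserved.
A → CE is preserved.
AF → E is preserved.
F → AE is preserved.

D -> F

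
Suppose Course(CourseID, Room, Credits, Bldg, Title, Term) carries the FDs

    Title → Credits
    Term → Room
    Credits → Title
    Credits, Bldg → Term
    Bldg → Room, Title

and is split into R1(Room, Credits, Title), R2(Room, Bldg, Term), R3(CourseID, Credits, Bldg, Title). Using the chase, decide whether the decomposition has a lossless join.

Yes

Chase test. Columns are CourseID, Room, Credits, Bldg, Title, Term; row i has aⱼ where attribute j ∈ Ri, else bᵢⱼ.
Initial tableau (one row per fragment):
  row 1: b11 a2 a3 b14 a5 b16
  row 2: b21 a2 b23 a4 b25 a6
  row 3: a1 b32 a3 a4 a5 b36
Rows 2 and 3 agree on Bldg; apply Bldg→Room, Title and equate their Room, Title entries.
Rows 1 and 2 agree on Title; apply Title→Credits and equate their Credits entries.
Rows 2 and 3 agree on Credits, Bldg; apply Credits, Bldg→Term and equate their Term entries.
Row 3 is now all distinguished symbols — the join is lossless.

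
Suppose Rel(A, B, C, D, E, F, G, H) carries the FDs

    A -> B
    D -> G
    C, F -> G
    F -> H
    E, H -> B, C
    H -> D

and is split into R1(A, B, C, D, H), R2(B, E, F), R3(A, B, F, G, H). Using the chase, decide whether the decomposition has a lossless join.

Chase test. Columns are A, B, C, D, E, F, G, H; row i has aⱼ where attribute j ∈ Ri, else bᵢⱼ.
Initial tableau (one row per fragment):
  row 1: a1 a2 a3 a4 b15 b16 b17 a8
  row 2: b21 a2 b23 b24 a5 a6 b27 b28
  row 3: a1 a2 b33 b34 b35 a6 a7 a8
Rows 2 and 3 agree on F; apply F→H and equate their H entries.
Rows 1 and 2 agree on H; apply H→D and equate their D entries.
Rows 1 and 3 agree on H; apply H→D and equate their D entries.
Rows 1 and 2 agree on D; apply D→G and equate their G entries.
Rows 1 and 3 agree on D; apply D→G and equate their G entries.
No row becomes fully distinguished — the join is lossy.

No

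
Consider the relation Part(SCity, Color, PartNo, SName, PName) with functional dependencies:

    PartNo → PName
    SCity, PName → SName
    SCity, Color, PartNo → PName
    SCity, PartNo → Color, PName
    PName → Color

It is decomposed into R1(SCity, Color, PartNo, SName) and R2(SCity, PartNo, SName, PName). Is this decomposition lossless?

Yes

Common attributes: R1 ∩ R2 = {SCity, PartNo, SName}.
Closure of {SCity, PartNo, SName}: PartNo → PName applies, adding PName; SCity, PartNo → Color, PName applies, adding Color. So (SCity, PartNo, SName)⁺ = {SCity, Color, PartNo, SName, PName}.
This closure contains every attribute of R1, so R1 ∩ R2 → R1. The join is lossless.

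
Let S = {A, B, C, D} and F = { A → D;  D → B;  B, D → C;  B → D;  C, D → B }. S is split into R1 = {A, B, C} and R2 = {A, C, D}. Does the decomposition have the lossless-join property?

Yes

Common attributes: R1 ∩ R2 = {A, C}.
Closure of {A, C}: A → D applies, adding D; D → B applies, adding B. So (A, C)⁺ = {A, B, C, D}.
This closure contains every attribute of R1, so R1 ∩ R2 → R1. The join is lossless.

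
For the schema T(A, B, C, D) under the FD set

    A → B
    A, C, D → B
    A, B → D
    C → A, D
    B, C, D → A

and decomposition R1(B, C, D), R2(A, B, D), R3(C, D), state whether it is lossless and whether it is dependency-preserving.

lossy and not dependency-preserving

Lossless test (chase): Rows 1 and 3 agree on C; apply C→A, D and equate their A, D entries. Rows 1 and 3 agree on A; apply A→B and equate their B entries. No row becomes fully distinguished — the join is lossy.
Dependency preservation: the restricted closure of {C} across the fragments never reaches {A, D}, so C → A, D cannot be enforced without a join — not preserved.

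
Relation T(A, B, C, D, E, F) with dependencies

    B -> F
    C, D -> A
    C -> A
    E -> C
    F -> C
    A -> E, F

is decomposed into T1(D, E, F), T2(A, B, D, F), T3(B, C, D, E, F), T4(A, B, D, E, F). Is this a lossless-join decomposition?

Chase test. Columns are A, B, C, D, E, F; row i has aⱼ where attribute j ∈ Ti, else bᵢⱼ.
Initial tableau (one row per fragment):
  row 1: b11 b12 b13 a4 a5 a6
  row 2: a1 a2 b23 a4 b25 a6
  row 3: b31 a2 a3 a4 a5 a6
  row 4: a1 a2 b43 a4 a5 a6
Rows 1 and 3 agree on E; apply E→C and equate their C entries.
Rows 1 and 4 agree on E; apply E→C and equate their C entries.
Rows 1 and 2 agree on F; apply F→C and equate their C entries.
Rows 2 and 4 agree on A; apply A→E, F and equate their E, F entries.
Rows 1 and 2 agree on C, D; apply C, D→A and equate their A entries.
Rows 1 and 3 agree on C, D; apply C, D→A and equate their A entries.
Row 2 is now all distinguished symbols — the join is lossless.

Yes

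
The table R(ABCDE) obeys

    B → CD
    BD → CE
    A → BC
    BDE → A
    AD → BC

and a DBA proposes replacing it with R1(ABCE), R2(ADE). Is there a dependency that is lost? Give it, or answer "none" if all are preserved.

none

B → CD: restricted closure across fragments reaches CD.
BD → CE: restricted closure across fragments reaches CE.
A → BC lies within R1.
BDE → A: restricted closure across fragments reaches A.
AD → BC: restricted closure across fragments reaches BC.
Every dependency is enforceable on the fragments, so the decomposition is dependency-preserving.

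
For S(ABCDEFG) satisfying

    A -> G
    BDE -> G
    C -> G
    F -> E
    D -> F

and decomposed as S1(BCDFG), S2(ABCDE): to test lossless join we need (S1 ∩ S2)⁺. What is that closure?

BCDEFG

S1 ∩ S2 = {BCD}.
C → G applies, adding G
D → F applies, adding F
F → E applies, adding E
Closure: {BCDEFG}.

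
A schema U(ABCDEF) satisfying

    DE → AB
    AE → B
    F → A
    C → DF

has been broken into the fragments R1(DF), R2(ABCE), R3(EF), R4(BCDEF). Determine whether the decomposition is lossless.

Yes

Chase test. Columns are ABCDEF; row i has aⱼ where attribute j ∈ Ri, else bᵢⱼ.
Initial tableau (one row per fragment):
  row 1: b11 b12 b13 a4 b15 a6
  row 2: a1 a2 a3 b24 a5 b26
  row 3: b31 b32 b33 b34 a5 a6
  row 4: b41 a2 a3 a4 a5 a6
Rows 1 and 3 agree on F; apply F→A and equate their A entries.
Rows 1 and 4 agree on F; apply F→A and equate their A entries.
Rows 2 and 4 agree on C; apply C→DF and equate their DF entries.
Rows 2 and 4 agree on DE; apply DE→AB and equate their AB entries.
Rows 2 and 3 agree on AE; apply AE→B and equate their B entries.
Row 2 is now all distinguished symbols — the join is lossless.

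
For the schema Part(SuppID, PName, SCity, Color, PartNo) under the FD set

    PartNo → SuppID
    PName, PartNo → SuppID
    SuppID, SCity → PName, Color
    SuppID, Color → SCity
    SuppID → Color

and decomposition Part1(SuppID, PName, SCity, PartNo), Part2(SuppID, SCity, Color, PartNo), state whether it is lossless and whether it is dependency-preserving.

Lossless test: (SuppID, SCity, PartNo)⁺ = {SuppID, PName, SCity, Color, PartNo}, which contains all of one fragment — lossless.
Dependency preservation: SuppID, SCity → PName, Color is not contained in any single fragment, but the restricted closure of its left-hand side across the fragments still reaches the right-hand side; the remaining FDs each lie inside some fragment. All dependencies are preserved.

lossless and dependency-preserving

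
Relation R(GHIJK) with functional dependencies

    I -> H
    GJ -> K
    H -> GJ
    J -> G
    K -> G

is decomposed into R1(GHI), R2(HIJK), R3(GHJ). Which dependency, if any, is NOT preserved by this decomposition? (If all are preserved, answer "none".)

Check K → G: no single fragment contains all of {GK}, and the restricted closure of {K} across the fragments never reaches {G}.
I → H is preserved.
GJ → K is preserved.
H → GJ is preserved.
J → G is preserved.

K -> G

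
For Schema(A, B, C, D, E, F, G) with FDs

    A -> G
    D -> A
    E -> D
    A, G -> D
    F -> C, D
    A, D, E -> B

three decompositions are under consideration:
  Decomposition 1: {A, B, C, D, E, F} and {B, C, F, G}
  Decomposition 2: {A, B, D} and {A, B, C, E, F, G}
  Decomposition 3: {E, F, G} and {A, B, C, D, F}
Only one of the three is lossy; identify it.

Decomposition 1: common = {B, C, F}, closure = {A, B, C, D, F, G} → lossless.
Decomposition 2: common = {A, B}, closure = {A, B, D, G} → lossless.
Decomposition 3: common = {F}, closure = {A, C, D, F, G} → lossy.

Decomposition 3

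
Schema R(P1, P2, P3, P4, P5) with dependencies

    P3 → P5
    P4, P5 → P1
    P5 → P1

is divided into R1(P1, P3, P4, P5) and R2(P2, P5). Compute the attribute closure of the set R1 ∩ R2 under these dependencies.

R1 ∩ R2 = {P5}.
P5 → P1 applies, adding P1
Closure: {P1, P5}.

P1, P5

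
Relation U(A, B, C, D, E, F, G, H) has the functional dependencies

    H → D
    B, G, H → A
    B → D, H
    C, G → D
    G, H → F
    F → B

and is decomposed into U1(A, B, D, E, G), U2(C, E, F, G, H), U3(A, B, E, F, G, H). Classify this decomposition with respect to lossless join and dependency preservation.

Lossless test (chase): Rows 2 and 3 agree on H; apply H→D and equate their D entries. Rows 1 and 3 agree on B; apply B→D, H and equate their D, H entries. Rows 1 and 2 agree on G, H; apply G, H→F and equate their F entries. Rows 1 and 2 agree on F; apply F→B and equate their B entries. Rows 1 and 2 agree on B, G, H; apply B, G, H→A and equate their A entries. Row 2 is now all distinguished symbols — the join is lossless.
Dependency preservation: the restricted closure of {H} across the fragments never reaches {D}, so H → D cannot be enforced without a join — not preserved.

lossless but not dependency-preserving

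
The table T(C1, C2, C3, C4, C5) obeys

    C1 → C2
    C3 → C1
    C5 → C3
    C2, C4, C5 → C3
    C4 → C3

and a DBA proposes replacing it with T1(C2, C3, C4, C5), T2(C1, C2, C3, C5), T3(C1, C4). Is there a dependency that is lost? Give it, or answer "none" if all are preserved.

none

C1 → C2 lies within T2.
C3 → C1 lies within T2.
C5 → C3 lies within T1.
C2, C4, C5 → C3 lies within T1.
C4 → C3 lies within T1.
Every dependency is enforceable on the fragments, so the decomposition is dependency-preserving.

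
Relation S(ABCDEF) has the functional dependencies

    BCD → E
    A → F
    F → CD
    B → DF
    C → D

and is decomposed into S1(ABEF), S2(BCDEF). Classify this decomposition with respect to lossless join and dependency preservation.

Lossless test: (BEF)⁺ = {BCDEF}, which contains all of one fragment — lossless.
Dependency preservation: every FD's attributes lie within a single fragment, so each can be enforced locally — preserved.

lossless and dependency-preserving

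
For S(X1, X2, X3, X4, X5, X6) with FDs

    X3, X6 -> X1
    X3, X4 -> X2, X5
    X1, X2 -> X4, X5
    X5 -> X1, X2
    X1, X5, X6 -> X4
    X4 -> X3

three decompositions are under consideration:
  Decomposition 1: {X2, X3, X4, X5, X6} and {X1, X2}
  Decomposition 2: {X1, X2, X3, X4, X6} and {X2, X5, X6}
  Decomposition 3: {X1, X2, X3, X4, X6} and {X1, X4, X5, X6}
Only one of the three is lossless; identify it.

Decomposition 1: common = {X2}, closure = {X2} → lossy.
Decomposition 2: common = {X2, X6}, closure = {X2, X6} → lossy.
Decomposition 3: common = {X1, X4, X6}, closure = {X1, X2, X3, X4, X5, X6} → lossless.

Decomposition 3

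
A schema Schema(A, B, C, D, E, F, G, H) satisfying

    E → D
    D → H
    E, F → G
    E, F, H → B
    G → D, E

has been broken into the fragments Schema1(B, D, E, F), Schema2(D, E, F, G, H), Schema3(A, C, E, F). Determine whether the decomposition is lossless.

Chase test. Columns are A, B, C, D, E, F, G, H; row i has aⱼ where attribute j ∈ Schemai, else bᵢⱼ.
Initial tableau (one row per fragment):
  row 1: b11 a2 b13 a4 a5 a6 b17 b18
  row 2: b21 b22 b23 a4 a5 a6 a7 a8
  row 3: a1 b32 a3 b34 a5 a6 b37 b38
Rows 1 and 3 agree on E; apply E→D and equate their D entries.
Rows 1 and 2 agree on D; apply D→H and equate their H entries.
Rows 1 and 3 agree on D; apply D→H and equate their H entries.
Rows 1 and 2 agree on E, F; apply E, F→G and equate their G entries.
Rows 1 and 3 agree on E, F; apply E, F→G and equate their G entries.
Rows 1 and 2 agree on E, F, H; apply E, F, H→B and equate their B entries.
Rows 1 and 3 agree on E, F, H; apply E, F, H→B and equate their B entries.
Row 3 is now all distinguished symbols — the join is lossless.

Yes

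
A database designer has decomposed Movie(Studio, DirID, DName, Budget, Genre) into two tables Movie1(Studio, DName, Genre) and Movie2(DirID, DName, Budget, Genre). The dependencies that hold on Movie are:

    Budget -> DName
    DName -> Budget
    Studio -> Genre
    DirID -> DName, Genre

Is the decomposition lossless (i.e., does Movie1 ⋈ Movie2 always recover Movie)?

No

Common attributes: Movie1 ∩ Movie2 = {DName, Genre}.
Closure of {DName, Genre}: DName → Budget applies, adding Budget. So (DName, Genre)⁺ = {DName, Budget, Genre}.
The closure contains neither all of Movie1 = {Studio, DName, Genre} nor all of Movie2 = {DirID, DName, Budget, Genre}, so the common attributes are not a superkey of either fragment. The join is lossy.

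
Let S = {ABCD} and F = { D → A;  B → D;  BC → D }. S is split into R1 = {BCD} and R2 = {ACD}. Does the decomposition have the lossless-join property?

Yes

Common attributes: R1 ∩ R2 = {CD}.
Closure of {CD}: D → A applies, adding A. So (CD)⁺ = {ACD}.
This closure contains every attribute of R2, so R1 ∩ R2 → R2. The join is lossless.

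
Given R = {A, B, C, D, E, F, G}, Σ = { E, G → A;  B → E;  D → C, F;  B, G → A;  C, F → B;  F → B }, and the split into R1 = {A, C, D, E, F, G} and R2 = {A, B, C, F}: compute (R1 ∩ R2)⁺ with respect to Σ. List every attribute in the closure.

R1 ∩ R2 = {A, C, F}.
C, F → B applies, adding B
B → E applies, adding E
Closure: {A, B, C, E, F}.

A, B, C, E, F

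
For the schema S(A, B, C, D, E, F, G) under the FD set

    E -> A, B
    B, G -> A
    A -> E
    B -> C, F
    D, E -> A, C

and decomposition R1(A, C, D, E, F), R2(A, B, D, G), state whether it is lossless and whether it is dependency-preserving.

Lossless test: (A, D)⁺ = {A, B, C, D, E, F}, which contains all of one fragment — lossless.
Dependency preservation: the restricted closure of {B} across the fragments never reaches {C, F}, so B → C, F cannot be enforced without a join — not preserved.

lossless but not dependency-preserving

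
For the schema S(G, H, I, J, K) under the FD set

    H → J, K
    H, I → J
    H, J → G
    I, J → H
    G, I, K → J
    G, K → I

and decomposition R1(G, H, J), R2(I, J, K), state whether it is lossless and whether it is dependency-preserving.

Lossless test: (J)⁺ = {J}, which is a superkey of neither fragment — lossy.
Dependency preservation: the restricted closure of {H} across the fragments never reaches {J, K}, so H → J, K cannot be enforced without a join — not preserved.

lossy and not dependency-preserving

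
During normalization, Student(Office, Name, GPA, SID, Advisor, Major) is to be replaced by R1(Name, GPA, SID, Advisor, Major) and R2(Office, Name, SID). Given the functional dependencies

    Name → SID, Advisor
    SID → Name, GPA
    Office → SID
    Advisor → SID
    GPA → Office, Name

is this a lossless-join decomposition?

Common attributes: R1 ∩ R2 = {Name, SID}.
Closure of {Name, SID}: Name → SID, Advisor applies, adding Advisor; SID → Name, GPA applies, adding GPA; GPA → Office, Name applies, adding Office. So (Name, SID)⁺ = {Office, Name, GPA, SID, Advisor}.
This closure contains every attribute of R2, so R1 ∩ R2 → R2. The join is lossless.

Yes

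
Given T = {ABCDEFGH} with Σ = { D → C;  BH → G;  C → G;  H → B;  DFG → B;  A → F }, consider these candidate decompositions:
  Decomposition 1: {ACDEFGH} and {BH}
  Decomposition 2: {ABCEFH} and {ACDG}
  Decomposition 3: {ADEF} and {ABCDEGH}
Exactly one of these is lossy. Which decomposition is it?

Decomposition 1: common = {H}, closure = {BGH} → lossless.
Decomposition 2: common = {AC}, closure = {ACFG} → lossy.
Decomposition 3: common = {ADE}, closure = {ABCDEFG} → lossless.

Decomposition 2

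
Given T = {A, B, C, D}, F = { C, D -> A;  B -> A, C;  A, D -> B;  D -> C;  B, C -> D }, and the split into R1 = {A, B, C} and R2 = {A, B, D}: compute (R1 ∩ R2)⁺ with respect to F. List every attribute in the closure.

R1 ∩ R2 = {A, B}.
B → A, C applies, adding C
B, C → D applies, adding D
Closure: {A, B, C, D}.

A, B, C, D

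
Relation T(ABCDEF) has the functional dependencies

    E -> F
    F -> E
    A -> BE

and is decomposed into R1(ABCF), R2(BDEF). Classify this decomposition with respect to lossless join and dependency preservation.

Lossless test: (BF)⁺ = {BEF}, which is a superkey of neither fragment — lossy.
Dependency preservation: A → BE is not contained in any single fragment, but the restricted closure of its left-hand side across the fragments still reaches the right-hand side; the remaining FDs each lie inside some fragment. All dependencies are preserved.

lossy but dependency-preserving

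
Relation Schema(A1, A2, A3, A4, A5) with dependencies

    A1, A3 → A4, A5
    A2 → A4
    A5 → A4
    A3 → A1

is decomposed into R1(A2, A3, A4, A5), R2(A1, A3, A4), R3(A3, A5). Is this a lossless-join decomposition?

Chase test. Columns are A1, A2, A3, A4, A5; row i has aⱼ where attribute j ∈ Ri, else bᵢⱼ.
Initial tableau (one row per fragment):
  row 1: b11 a2 a3 a4 a5
  row 2: a1 b22 a3 a4 b25
  row 3: b31 b32 a3 b34 a5
Rows 1 and 3 agree on A5; apply A5→A4 and equate their A4 entries.
Rows 1 and 2 agree on A3; apply A3→A1 and equate their A1 entries.
Rows 1 and 3 agree on A3; apply A3→A1 and equate their A1 entries.
Rows 1 and 2 agree on A1, A3; apply A1, A3→A4, A5 and equate their A4, A5 entries.
Row 1 is now all distinguished symbols — the join is lossless.

Yes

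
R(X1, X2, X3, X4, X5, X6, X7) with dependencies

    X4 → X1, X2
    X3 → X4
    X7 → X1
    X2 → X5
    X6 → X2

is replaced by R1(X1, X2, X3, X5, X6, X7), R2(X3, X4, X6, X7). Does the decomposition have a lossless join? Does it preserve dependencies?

lossless but not dependency-preserving

Lossless test: (X3, X6, X7)⁺ = {X1, X2, X3, X4, X5, X6, X7}, which contains all of one fragment — lossless.
Dependency preservation: the restricted closure of {X4} across the fragments never reaches {X1, X2}, so X4 → X1, X2 cannot be enforced without a join — not preserved.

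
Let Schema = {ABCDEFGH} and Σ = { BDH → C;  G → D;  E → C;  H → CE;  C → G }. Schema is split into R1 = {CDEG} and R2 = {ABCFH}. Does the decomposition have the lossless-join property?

No

Common attributes: R1 ∩ R2 = {C}.
Closure of {C}: C → G applies, adding G; G → D applies, adding D. So (C)⁺ = {CDG}.
The closure contains neither all of R1 = {CDEG} nor all of R2 = {ABCFH}, so the common attributes are not a superkey of either fragment. The join is lossy.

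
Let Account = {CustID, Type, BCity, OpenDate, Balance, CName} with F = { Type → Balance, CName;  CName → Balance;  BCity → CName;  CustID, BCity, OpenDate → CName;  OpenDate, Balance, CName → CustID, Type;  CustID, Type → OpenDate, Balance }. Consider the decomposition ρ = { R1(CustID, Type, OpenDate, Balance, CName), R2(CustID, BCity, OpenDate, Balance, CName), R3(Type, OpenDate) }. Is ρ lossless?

Chase test. Columns are CustID, Type, BCity, OpenDate, Balance, CName; row i has aⱼ where attribute j ∈ Ri, else bᵢⱼ.
Initial tableau (one row per fragment):
  row 1: a1 a2 b13 a4 a5 a6
  row 2: a1 b22 a3 a4 a5 a6
  row 3: b31 a2 b33 a4 b35 b36
Rows 1 and 3 agree on Type; apply Type→Balance, CName and equate their Balance, CName entries.
Rows 1 and 2 agree on OpenDate, Balance, CName; apply OpenDate, Balance, CName→CustID, Type and equate their CustID, Type entries.
Rows 1 and 3 agree on OpenDate, Balance, CName; apply OpenDate, Balance, CName→CustID, Type and equate their CustID, Type entries.
Row 2 is now all distinguished symbols — the join is lossless.

Yes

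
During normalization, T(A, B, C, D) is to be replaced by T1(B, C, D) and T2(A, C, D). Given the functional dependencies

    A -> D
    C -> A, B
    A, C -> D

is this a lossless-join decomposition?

Common attributes: T1 ∩ T2 = {C, D}.
Closure of {C, D}: C → A, B applies, adding A, B. So (C, D)⁺ = {A, B, C, D}.
This closure contains every attribute of T1, so T1 ∩ T2 → T1. The join is lossless.

Yes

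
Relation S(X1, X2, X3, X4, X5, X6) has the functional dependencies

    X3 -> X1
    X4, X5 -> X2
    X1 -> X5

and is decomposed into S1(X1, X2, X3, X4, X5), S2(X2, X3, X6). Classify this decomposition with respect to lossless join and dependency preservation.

lossy but dependency-preserving

Lossless test: (X2, X3)⁺ = {X1, X2, X3, X5}, which is a superkey of neither fragment — lossy.
Dependency preservation: every FD's attributes lie within a single fragment, so each can be enforced locally — preserved.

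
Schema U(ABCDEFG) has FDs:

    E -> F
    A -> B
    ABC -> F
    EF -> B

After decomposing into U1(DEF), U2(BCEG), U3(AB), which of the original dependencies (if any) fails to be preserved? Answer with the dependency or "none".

ABC -> F

Check ABC → F: no single fragment contains all of {ABCF}, and the restricted closure of {ABC} across the fragments never reaches {F}.
E → F is preserved.
A → B is preserved.
EF → B is preserved.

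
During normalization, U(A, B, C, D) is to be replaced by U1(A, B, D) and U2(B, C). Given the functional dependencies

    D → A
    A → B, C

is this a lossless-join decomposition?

Common attributes: U1 ∩ U2 = {B}.
No dependency enlarges {B}, so (B)⁺ = {B}.
The closure contains neither all of U1 = {A, B, D} nor all of U2 = {B, C}, so the common attributes are not a superkey of either fragment. The join is lossy.

No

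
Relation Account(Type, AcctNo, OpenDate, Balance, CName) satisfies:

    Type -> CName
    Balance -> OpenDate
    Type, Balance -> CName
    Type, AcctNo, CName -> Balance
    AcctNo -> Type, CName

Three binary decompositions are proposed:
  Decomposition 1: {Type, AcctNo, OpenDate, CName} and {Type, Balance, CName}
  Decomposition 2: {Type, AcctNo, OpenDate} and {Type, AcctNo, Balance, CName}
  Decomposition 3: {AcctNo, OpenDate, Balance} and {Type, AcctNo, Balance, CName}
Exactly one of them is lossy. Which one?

Decomposition 1

Decomposition 1: common = {Type, CName}, closure = {Type, CName} → lossy.
Decomposition 2: common = {Type, AcctNo}, closure = {Type, AcctNo, OpenDate, Balance, CName} → lossless.
Decomposition 3: common = {AcctNo, Balance}, closure = {Type, AcctNo, OpenDate, Balance, CName} → lossless.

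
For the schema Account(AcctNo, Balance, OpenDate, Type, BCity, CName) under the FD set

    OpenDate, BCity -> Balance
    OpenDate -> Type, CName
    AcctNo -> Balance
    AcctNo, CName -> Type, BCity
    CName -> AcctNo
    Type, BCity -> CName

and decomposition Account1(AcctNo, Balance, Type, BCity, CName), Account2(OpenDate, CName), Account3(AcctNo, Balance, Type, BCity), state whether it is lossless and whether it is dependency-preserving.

Lossless test (chase): Rows 1 and 2 agree on CName; apply CName→AcctNo and equate their AcctNo entries. Rows 1 and 3 agree on Type, BCity; apply Type, BCity→CName and equate their CName entries. Rows 1 and 2 agree on AcctNo; apply AcctNo→Balance and equate their Balance entries. Rows 1 and 2 agree on AcctNo, CName; apply AcctNo, CName→Type, BCity and equate their Type, BCity entries. Row 2 is now all distinguished symbols — the join is lossless.
Dependency preservation: OpenDate, BCity → Balance; OpenDate → Type, CName are not contained in any single fragment, but the restricted closure of each left-hand side across the fragments still reaches the right-hand side; the remaining FDs each lie inside some fragment. All dependencies are preserved.

lossless and dependency-preserving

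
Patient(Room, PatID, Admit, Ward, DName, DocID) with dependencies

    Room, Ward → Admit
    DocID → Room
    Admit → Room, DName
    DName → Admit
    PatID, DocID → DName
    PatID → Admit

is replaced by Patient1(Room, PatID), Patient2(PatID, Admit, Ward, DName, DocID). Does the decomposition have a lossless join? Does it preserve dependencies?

lossless but not dependency-preserving

Lossless test: (PatID)⁺ = {Room, PatID, Admit, DName}, which contains all of one fragment — lossless.
Dependency preservation: the restricted closure of {Room, Ward} across the fragments never reaches {Admit}, so Room, Ward → Admit cannot be enforced without a join — not preserved.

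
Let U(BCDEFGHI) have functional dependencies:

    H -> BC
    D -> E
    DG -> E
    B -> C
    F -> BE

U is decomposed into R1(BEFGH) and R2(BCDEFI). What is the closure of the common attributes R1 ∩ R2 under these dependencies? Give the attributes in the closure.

BCEF

R1 ∩ R2 = {BEF}.
B → C applies, adding C
Closure: {BCEF}.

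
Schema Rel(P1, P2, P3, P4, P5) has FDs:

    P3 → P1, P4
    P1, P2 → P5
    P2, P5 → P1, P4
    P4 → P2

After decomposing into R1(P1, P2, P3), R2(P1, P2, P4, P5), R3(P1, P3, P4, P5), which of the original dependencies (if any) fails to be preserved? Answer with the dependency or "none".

P3 → P1, P4 lies within R3.
P1, P2 → P5 lies within R2.
P2, P5 → P1, P4 lies within R2.
P4 → P2 lies within R2.
Every dependency is enforceable on the fragments, so the decomposition is dependency-preserving.

none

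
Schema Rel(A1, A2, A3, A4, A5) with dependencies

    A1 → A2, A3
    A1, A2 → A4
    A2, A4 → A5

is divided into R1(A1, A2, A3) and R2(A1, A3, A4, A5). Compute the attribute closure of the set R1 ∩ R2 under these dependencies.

R1 ∩ R2 = {A1, A3}.
A1 → A2, A3 applies, adding A2
A1, A2 → A4 applies, adding A4
A2, A4 → A5 applies, adding A5
Closure: {A1, A2, A3, A4, A5}.

A1, A2, A3, A4, A5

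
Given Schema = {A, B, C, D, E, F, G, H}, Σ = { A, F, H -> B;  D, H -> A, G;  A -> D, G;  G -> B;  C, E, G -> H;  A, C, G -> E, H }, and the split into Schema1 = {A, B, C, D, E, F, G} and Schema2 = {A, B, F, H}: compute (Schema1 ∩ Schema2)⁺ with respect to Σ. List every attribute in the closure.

Schema1 ∩ Schema2 = {A, B, F}.
A → D, G applies, adding D, G
Closure: {A, B, D, F, G}.

A, B, D, F, G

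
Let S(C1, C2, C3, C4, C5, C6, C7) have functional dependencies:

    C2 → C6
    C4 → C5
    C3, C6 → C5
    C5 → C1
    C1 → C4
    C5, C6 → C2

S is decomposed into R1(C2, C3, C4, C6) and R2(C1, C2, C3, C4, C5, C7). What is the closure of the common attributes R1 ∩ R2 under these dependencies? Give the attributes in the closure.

R1 ∩ R2 = {C2, C3, C4}.
C2 → C6 applies, adding C6
C4 → C5 applies, adding C5
C5 → C1 applies, adding C1
Closure: {C1, C2, C3, C4, C5, C6}.

C1, C2, C3, C4, C5, C6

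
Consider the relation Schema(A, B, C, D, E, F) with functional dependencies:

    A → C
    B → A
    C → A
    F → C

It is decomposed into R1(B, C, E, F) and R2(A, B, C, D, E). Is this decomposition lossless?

Common attributes: R1 ∩ R2 = {B, C, E}.
Closure of {B, C, E}: B → A applies, adding A. So (B, C, E)⁺ = {A, B, C, E}.
The closure contains neither all of R1 = {B, C, E, F} nor all of R2 = {A, B, C, D, E}, so the common attributes are not a superkey of either fragment. The join is lossy.

No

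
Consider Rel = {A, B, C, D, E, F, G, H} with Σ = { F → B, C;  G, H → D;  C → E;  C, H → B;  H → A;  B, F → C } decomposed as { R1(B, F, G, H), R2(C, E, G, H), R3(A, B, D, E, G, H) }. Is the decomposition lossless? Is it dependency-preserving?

lossy and not dependency-preserving

Lossless test (chase): Rows 1 and 2 agree on G, H; apply G, H→D and equate their D entries. Rows 1 and 3 agree on G, H; apply G, H→D and equate their D entries. Rows 1 and 2 agree on H; apply H→A and equate their A entries. Rows 1 and 3 agree on H; apply H→A and equate their A entries. No row becomes fully distinguished — the join is lossy.
Dependency preservation: the restricted closure of {F} across the fragments never reaches {B, C}, so F → B, C cannot be enforced without a join — not preserved.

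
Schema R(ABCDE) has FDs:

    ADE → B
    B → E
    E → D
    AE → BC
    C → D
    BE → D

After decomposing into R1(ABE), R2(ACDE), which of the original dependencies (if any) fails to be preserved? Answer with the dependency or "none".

none

ADE → B: restricted closure across fragments reaches B.
B → E lies within R1.
E → D lies within R2.
AE → BC: restricted closure across fragments reaches BC.
C → D lies within R2.
BE → D: restricted closure across fragments reaches D.
Every dependency is enforceable on the fragments, so the decomposition is dependency-preserving.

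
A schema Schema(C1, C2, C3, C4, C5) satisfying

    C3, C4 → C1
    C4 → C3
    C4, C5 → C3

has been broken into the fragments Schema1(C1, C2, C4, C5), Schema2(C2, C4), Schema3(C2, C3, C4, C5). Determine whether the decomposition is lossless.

Yes

Chase test. Columns are C1, C2, C3, C4, C5; row i has aⱼ where attribute j ∈ Schemai, else bᵢⱼ.
Initial tableau (one row per fragment):
  row 1: a1 a2 b13 a4 a5
  row 2: b21 a2 b23 a4 b25
  row 3: b31 a2 a3 a4 a5
Rows 1 and 2 agree on C4; apply C4→C3 and equate their C3 entries.
Rows 1 and 3 agree on C4; apply C4→C3 and equate their C3 entries.
Rows 1 and 2 agree on C3, C4; apply C3, C4→C1 and equate their C1 entries.
Rows 1 and 3 agree on C3, C4; apply C3, C4→C1 and equate their C1 entries.
Row 1 is now all distinguished symbols — the join is lossless.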